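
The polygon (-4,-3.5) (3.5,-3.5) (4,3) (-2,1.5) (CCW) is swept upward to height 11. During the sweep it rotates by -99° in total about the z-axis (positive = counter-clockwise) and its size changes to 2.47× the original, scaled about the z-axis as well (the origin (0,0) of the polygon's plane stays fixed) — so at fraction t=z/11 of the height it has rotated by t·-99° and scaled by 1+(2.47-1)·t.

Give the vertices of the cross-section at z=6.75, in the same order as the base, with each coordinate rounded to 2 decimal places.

t = z/height = 6.75/11 = 0.613636
s = 1 + (scale-1)·z/height = 1 + (2.47-1)·6.75/11 = 1.902045
θ = twist·z/height = -99°·6.75/11 = -60.7500° = -1.060288 rad
cos θ = 0.488621, sin θ = -0.872496 (intermediates below are computed at full precision and shown rounded to 5 d.p.)
v1: (-4,-3.5) → rotate → (-5.00822,1.77981) → ×s → (-9.52586,3.38528) → (-9.53,3.39)
v2: (3.5,-3.5) → rotate → (-1.34356,-4.76391) → ×s → (-2.55552,-9.06117) → (-2.56,-9.06)
v3: (4,3) → rotate → (4.57197,-2.02412) → ×s → (8.69610,-3.84997) → (8.70,-3.85)
v4: (-2,1.5) → rotate → (0.33150,2.47792) → ×s → (0.63053,4.71312) → (0.63,4.71)

Cross-section at z=6.75: (-9.53,3.39) (-2.56,-9.06) (8.70,-3.85) (0.63,4.71)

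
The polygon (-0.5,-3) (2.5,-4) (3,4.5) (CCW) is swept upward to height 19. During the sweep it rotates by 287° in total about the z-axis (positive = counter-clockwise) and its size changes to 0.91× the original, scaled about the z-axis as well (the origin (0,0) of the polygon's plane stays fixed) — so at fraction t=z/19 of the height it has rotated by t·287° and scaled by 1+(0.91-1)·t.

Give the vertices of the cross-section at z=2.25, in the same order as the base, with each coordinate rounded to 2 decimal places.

t = z/height = 2.25/19 = 0.118421
s = 1 + (scale-1)·z/height = 1 + (0.91-1)·2.25/19 = 0.989342
θ = twist·z/height = 287°·2.25/19 = 33.9868° = 0.593182 rad
cos θ = 0.829166, sin θ = 0.559003 (intermediates below are computed at full precision and shown rounded to 5 d.p.)
v1: (-0.5,-3) → rotate → (1.26242,-2.76700) → ×s → (1.24897,-2.73751) → (1.25,-2.74)
v2: (2.5,-4) → rotate → (4.30892,-1.91916) → ×s → (4.26300,-1.89870) → (4.26,-1.90)
v3: (3,4.5) → rotate → (-0.02801,5.40825) → ×s → (-0.02771,5.35061) → (-0.03,5.35)

Cross-section at z=2.25: (1.25,-2.74) (4.26,-1.90) (-0.03,5.35)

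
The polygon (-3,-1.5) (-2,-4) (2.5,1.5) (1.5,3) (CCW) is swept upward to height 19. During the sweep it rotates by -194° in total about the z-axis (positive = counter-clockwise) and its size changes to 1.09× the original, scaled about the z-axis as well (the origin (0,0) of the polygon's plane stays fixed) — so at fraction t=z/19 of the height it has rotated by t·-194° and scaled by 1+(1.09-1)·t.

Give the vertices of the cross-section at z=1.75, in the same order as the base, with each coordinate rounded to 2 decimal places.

t = z/height = 1.75/19 = 0.0921053
s = 1 + (scale-1)·z/height = 1 + (1.09-1)·1.75/19 = 1.008289
θ = twist·z/height = -194°·1.75/19 = -17.8684° = -0.311863 rad
cos θ = 0.951764, sin θ = -0.306832 (intermediates below are computed at full precision and shown rounded to 5 d.p.)
v1: (-3,-1.5) → rotate → (-3.31554,-0.50715) → ×s → (-3.34302,-0.51135) → (-3.34,-0.51)
v2: (-2,-4) → rotate → (-3.13086,-3.19339) → ×s → (-3.15681,-3.21986) → (-3.16,-3.22)
v3: (2.5,1.5) → rotate → (2.83966,0.66057) → ×s → (2.86320,0.66604) → (2.86,0.67)
v4: (1.5,3) → rotate → (2.34814,2.39504) → ×s → (2.36761,2.41490) → (2.37,2.41)

Cross-section at z=1.75: (-3.34,-0.51) (-3.16,-3.22) (2.86,0.67) (2.37,2.41)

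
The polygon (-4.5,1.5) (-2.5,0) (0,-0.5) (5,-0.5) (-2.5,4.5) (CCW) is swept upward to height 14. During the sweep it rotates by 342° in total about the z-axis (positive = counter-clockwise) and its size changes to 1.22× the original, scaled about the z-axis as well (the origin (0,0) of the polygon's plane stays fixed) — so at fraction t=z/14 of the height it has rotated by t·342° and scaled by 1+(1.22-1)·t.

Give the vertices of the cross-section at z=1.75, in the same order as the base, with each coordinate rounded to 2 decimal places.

t = z/height = 1.75/14 = 0.125
s = 1 + (scale-1)·z/height = 1 + (1.22-1)·1.75/14 = 1.027500
θ = twist·z/height = 342°·1.75/14 = 42.7500° = 0.746128 rad
cos θ = 0.734323, sin θ = 0.678801 (intermediates below are computed at full precision and shown rounded to 5 d.p.)
v1: (-4.5,1.5) → rotate → (-4.32265,-1.95312) → ×s → (-4.44153,-2.00683) → (-4.44,-2.01)
v2: (-2.5,0) → rotate → (-1.83581,-1.69700) → ×s → (-1.88629,-1.74367) → (-1.89,-1.74)
v3: (0,-0.5) → rotate → (0.33940,-0.36716) → ×s → (0.34873,-0.37726) → (0.35,-0.38)
v4: (5,-0.5) → rotate → (4.01101,3.02684) → ×s → (4.12132,3.11008) → (4.12,3.11)
v5: (-2.5,4.5) → rotate → (-4.89041,1.60745) → ×s → (-5.02490,1.65165) → (-5.02,1.65)

Cross-section at z=1.75: (-4.44,-2.01) (-1.89,-1.74) (0.35,-0.38) (4.12,3.11) (-5.02,1.65)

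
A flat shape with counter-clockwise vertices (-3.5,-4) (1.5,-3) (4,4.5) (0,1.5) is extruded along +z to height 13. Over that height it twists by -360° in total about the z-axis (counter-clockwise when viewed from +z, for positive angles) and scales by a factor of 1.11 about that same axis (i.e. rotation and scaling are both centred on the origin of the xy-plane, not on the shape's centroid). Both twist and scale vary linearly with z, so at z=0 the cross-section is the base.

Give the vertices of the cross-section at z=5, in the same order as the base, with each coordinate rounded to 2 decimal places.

Cross-section at z=5: (-0.03,5.54) (-3.24,1.30) (-0.01,-6.28) (1.04,-1.17)

t = z/height = 5/13 = 0.384615
s = 1 + (scale-1)·z/height = 1 + (1.11-1)·5/13 = 1.042308
θ = twist·z/height = -360°·5/13 = -138.4615° = -2.416610 rad
cos θ = -0.748511, sin θ = -0.663123 (intermediates below are computed at full precision and shown rounded to 5 d.p.)
v1: (-3.5,-4) → rotate → (-0.03270,5.31497) → ×s → (-0.03409,5.53984) → (-0.03,5.54)
v2: (1.5,-3) → rotate → (-3.11213,1.25085) → ×s → (-3.24380,1.30377) → (-3.24,1.30)
v3: (4,4.5) → rotate → (-0.00999,-6.02079) → ×s → (-0.01041,-6.27551) → (-0.01,-6.28)
v4: (0,1.5) → rotate → (0.99468,-1.12277) → ×s → (1.03677,-1.17027) → (1.04,-1.17)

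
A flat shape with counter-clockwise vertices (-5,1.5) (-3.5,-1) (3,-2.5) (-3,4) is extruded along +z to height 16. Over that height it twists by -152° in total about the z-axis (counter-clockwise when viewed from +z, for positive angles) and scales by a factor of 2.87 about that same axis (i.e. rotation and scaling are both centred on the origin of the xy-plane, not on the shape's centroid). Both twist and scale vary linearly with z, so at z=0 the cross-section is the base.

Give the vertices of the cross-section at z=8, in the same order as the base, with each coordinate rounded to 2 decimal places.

t = z/height = 8/16 = 0.5
s = 1 + (scale-1)·z/height = 1 + (2.87-1)·8/16 = 1.935000
θ = twist·z/height = -152°·8/16 = -76.0000° = -1.326450 rad
cos θ = 0.241922, sin θ = -0.970296 (intermediates below are computed at full precision and shown rounded to 5 d.p.)
v1: (-5,1.5) → rotate → (0.24583,5.21436) → ×s → (0.47569,10.08979) → (0.48,10.09)
v2: (-3.5,-1) → rotate → (-1.81702,3.15411) → ×s → (-3.51594,6.10321) → (-3.52,6.10)
v3: (3,-2.5) → rotate → (-1.69997,-3.51569) → ×s → (-3.28945,-6.80286) → (-3.29,-6.80)
v4: (-3,4) → rotate → (3.15542,3.87857) → ×s → (6.10573,7.50504) → (6.11,7.51)

Cross-section at z=8: (0.48,10.09) (-3.52,6.10) (-3.29,-6.80) (6.11,7.51)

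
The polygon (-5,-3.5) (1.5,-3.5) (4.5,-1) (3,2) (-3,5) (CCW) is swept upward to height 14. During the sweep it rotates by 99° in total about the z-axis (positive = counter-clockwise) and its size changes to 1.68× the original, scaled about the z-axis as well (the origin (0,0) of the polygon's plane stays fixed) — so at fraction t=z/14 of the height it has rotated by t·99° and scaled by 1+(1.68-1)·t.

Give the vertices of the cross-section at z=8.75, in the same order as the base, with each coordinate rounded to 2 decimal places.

t = z/height = 8.75/14 = 0.625
s = 1 + (scale-1)·z/height = 1 + (1.68-1)·8.75/14 = 1.425000
θ = twist·z/height = 99°·8.75/14 = 61.8750° = 1.079922 rad
cos θ = 0.471397, sin θ = 0.881921 (intermediates below are computed at full precision and shown rounded to 5 d.p.)
v1: (-5,-3.5) → rotate → (0.72974,-6.05949) → ×s → (1.03988,-8.63478) → (1.04,-8.63)
v2: (1.5,-3.5) → rotate → (3.79382,-0.32701) → ×s → (5.40619,-0.46598) → (5.41,-0.47)
v3: (4.5,-1) → rotate → (3.00321,3.49725) → ×s → (4.27957,4.98358) → (4.28,4.98)
v4: (3,2) → rotate → (-0.34965,3.58856) → ×s → (-0.49825,5.11369) → (-0.50,5.11)
v5: (-3,5) → rotate → (-5.82380,-0.28878) → ×s → (-8.29891,-0.41151) → (-8.30,-0.41)

Cross-section at z=8.75: (1.04,-8.63) (5.41,-0.47) (4.28,4.98) (-0.50,5.11) (-8.30,-0.41)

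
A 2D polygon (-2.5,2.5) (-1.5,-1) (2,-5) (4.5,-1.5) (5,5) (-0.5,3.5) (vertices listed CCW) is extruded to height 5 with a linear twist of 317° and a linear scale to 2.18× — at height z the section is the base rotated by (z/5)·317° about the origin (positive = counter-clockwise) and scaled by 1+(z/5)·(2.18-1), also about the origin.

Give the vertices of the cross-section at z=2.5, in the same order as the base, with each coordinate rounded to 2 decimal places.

t = z/height = 2.5/5 = 0.5
s = 1 + (scale-1)·z/height = 1 + (2.18-1)·2.5/5 = 1.590000
θ = twist·z/height = 317°·2.5/5 = 158.5000° = 2.766347 rad
cos θ = -0.930418, sin θ = 0.366501 (intermediates below are computed at full precision and shown rounded to 5 d.p.)
v1: (-2.5,2.5) → rotate → (1.40979,-3.24230) → ×s → (2.24157,-5.15525) → (2.24,-5.16)
v2: (-1.5,-1) → rotate → (1.76213,0.38067) → ×s → (2.80178,0.60526) → (2.80,0.61)
v3: (2,-5) → rotate → (-0.02833,5.38509) → ×s → (-0.04504,8.56229) → (-0.05,8.56)
v4: (4.5,-1.5) → rotate → (-3.63713,3.04488) → ×s → (-5.78303,4.84136) → (-5.78,4.84)
v5: (5,5) → rotate → (-6.48459,-2.81958) → ×s → (-10.31050,-4.48313) → (-10.31,-4.48)
v6: (-0.5,3.5) → rotate → (-0.81755,-3.43971) → ×s → (-1.29990,-5.46914) → (-1.30,-5.47)

Cross-section at z=2.5: (2.24,-5.16) (2.80,0.61) (-0.05,8.56) (-5.78,4.84) (-10.31,-4.48) (-1.30,-5.47)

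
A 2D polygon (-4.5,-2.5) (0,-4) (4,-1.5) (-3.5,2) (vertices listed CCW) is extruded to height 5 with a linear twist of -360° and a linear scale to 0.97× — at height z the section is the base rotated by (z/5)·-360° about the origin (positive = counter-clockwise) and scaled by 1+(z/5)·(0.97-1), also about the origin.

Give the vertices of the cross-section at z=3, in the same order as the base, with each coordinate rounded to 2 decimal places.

t = z/height = 3/5 = 0.6
s = 1 + (scale-1)·z/height = 1 + (0.97-1)·3/5 = 0.982000
θ = twist·z/height = -360°·3/5 = -216.0000° = -3.769911 rad
cos θ = -0.809017, sin θ = 0.587785 (intermediates below are computed at full precision and shown rounded to 5 d.p.)
v1: (-4.5,-2.5) → rotate → (5.11004,-0.62249) → ×s → (5.01806,-0.61129) → (5.02,-0.61)
v2: (0,-4) → rotate → (2.35114,3.23607) → ×s → (2.30882,3.17782) → (2.31,3.18)
v3: (4,-1.5) → rotate → (-2.35439,3.56467) → ×s → (-2.31201,3.50050) → (-2.31,3.50)
v4: (-3.5,2) → rotate → (1.65599,-3.67528) → ×s → (1.62618,-3.60913) → (1.63,-3.61)

Cross-section at z=3: (5.02,-0.61) (2.31,3.18) (-2.31,3.50) (1.63,-3.61)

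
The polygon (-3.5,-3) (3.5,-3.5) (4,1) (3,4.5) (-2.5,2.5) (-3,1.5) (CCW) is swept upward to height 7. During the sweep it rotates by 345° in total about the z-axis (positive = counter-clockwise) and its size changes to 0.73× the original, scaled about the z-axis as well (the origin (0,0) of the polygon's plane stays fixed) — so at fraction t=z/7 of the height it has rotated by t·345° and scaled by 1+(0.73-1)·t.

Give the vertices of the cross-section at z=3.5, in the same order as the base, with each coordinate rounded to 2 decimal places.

t = z/height = 3.5/7 = 0.5
s = 1 + (scale-1)·z/height = 1 + (0.73-1)·3.5/7 = 0.865000
θ = twist·z/height = 345°·3.5/7 = 172.5000° = 3.010693 rad
cos θ = -0.991445, sin θ = 0.130526 (intermediates below are computed at full precision and shown rounded to 5 d.p.)
v1: (-3.5,-3) → rotate → (3.86164,2.51749) → ×s → (3.34031,2.17763) → (3.34,2.18)
v2: (3.5,-3.5) → rotate → (-3.01322,3.92690) → ×s → (-2.60643,3.39677) → (-2.61,3.40)
v3: (4,1) → rotate → (-4.09631,-0.46934) → ×s → (-3.54330,-0.40598) → (-3.54,-0.41)
v4: (3,4.5) → rotate → (-3.56170,-4.06992) → ×s → (-3.08087,-3.52048) → (-3.08,-3.52)
v5: (-2.5,2.5) → rotate → (2.15230,-2.80493) → ×s → (1.86174,-2.42626) → (1.86,-2.43)
v6: (-3,1.5) → rotate → (2.77855,-1.87875) → ×s → (2.40344,-1.62512) → (2.40,-1.63)

Cross-section at z=3.5: (3.34,2.18) (-2.61,3.40) (-3.54,-0.41) (-3.08,-3.52) (1.86,-2.43) (2.40,-1.63)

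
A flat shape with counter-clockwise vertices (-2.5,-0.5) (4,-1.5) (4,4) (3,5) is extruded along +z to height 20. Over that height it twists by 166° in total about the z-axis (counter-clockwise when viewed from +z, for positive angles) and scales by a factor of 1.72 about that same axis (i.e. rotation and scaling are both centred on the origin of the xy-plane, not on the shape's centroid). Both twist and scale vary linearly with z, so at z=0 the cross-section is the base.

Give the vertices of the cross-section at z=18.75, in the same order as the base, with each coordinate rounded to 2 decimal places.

t = z/height = 18.75/20 = 0.9375
s = 1 + (scale-1)·z/height = 1 + (1.72-1)·18.75/20 = 1.675000
θ = twist·z/height = 166°·18.75/20 = 155.6250° = 2.716169 rad
cos θ = -0.910864, sin θ = 0.412707 (intermediates below are computed at full precision and shown rounded to 5 d.p.)
v1: (-2.5,-0.5) → rotate → (2.48351,-0.57634) → ×s → (4.15988,-0.96536) → (4.16,-0.97)
v2: (4,-1.5) → rotate → (-3.02439,3.01712) → ×s → (-5.06586,5.05368) → (-5.07,5.05)
v3: (4,4) → rotate → (-5.29428,-1.99263) → ×s → (-8.86792,-3.33765) → (-8.87,-3.34)
v4: (3,5) → rotate → (-4.79613,-3.31620) → ×s → (-8.03351,-5.55463) → (-8.03,-5.55)

Cross-section at z=18.75: (4.16,-0.97) (-5.07,5.05) (-8.87,-3.34) (-8.03,-5.55)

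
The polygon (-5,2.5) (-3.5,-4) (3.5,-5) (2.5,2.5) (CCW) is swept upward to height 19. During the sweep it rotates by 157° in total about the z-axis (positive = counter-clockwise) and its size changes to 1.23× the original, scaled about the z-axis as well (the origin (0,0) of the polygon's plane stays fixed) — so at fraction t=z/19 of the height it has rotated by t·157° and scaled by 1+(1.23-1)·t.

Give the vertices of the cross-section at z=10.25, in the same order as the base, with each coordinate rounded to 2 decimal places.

t = z/height = 10.25/19 = 0.539474
s = 1 + (scale-1)·z/height = 1 + (1.23-1)·10.25/19 = 1.124079
θ = twist·z/height = 157°·10.25/19 = 84.6974° = 1.478248 rad
cos θ = 0.092416, sin θ = 0.995720 (intermediates below are computed at full precision and shown rounded to 5 d.p.)
v1: (-5,2.5) → rotate → (-2.95138,-4.74756) → ×s → (-3.31759,-5.33663) → (-3.32,-5.34)
v2: (-3.5,-4) → rotate → (3.65942,-3.85469) → ×s → (4.11348,-4.33297) → (4.11,-4.33)
v3: (3.5,-5) → rotate → (5.30206,3.02294) → ×s → (5.95993,3.39802) → (5.96,3.40)
v4: (2.5,2.5) → rotate → (-2.25826,2.72034) → ×s → (-2.53846,3.05788) → (-2.54,3.06)

Cross-section at z=10.25: (-3.32,-5.34) (4.11,-4.33) (5.96,3.40) (-2.54,3.06)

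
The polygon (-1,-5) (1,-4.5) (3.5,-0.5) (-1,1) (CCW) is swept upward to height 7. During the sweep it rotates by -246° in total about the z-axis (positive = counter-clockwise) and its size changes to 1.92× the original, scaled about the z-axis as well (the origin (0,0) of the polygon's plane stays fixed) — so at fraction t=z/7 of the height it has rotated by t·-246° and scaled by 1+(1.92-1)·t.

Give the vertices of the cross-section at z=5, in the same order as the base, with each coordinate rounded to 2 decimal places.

Cross-section at z=5: (1.03,8.39) (-2.21,7.31) (-5.85,0.39) (1.78,-1.53)

t = z/height = 5/7 = 0.714286
s = 1 + (scale-1)·z/height = 1 + (1.92-1)·5/7 = 1.657143
θ = twist·z/height = -246°·5/7 = -175.7143° = -3.066793 rad
cos θ = -0.997204, sin θ = -0.074730 (intermediates below are computed at full precision and shown rounded to 5 d.p.)
v1: (-1,-5) → rotate → (0.62355,5.06075) → ×s → (1.03332,8.38638) → (1.03,8.39)
v2: (1,-4.5) → rotate → (-1.33349,4.41269) → ×s → (-2.20978,7.31245) → (-2.21,7.31)
v3: (3.5,-0.5) → rotate → (-3.52758,0.23705) → ×s → (-5.84570,0.39282) → (-5.85,0.39)
v4: (-1,1) → rotate → (1.07193,-0.92247) → ×s → (1.77635,-1.52867) → (1.78,-1.53)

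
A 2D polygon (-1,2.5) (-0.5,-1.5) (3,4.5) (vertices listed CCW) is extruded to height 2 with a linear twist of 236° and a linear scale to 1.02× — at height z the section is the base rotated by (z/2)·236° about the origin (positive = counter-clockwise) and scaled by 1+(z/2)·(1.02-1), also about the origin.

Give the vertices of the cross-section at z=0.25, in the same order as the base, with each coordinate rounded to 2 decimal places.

t = z/height = 0.25/2 = 0.125
s = 1 + (scale-1)·z/height = 1 + (1.02-1)·0.25/2 = 1.002500
θ = twist·z/height = 236°·0.25/2 = 29.5000° = 0.514872 rad
cos θ = 0.870356, sin θ = 0.492424 (intermediates below are computed at full precision and shown rounded to 5 d.p.)
v1: (-1,2.5) → rotate → (-2.10141,1.68347) → ×s → (-2.10667,1.68767) → (-2.11,1.69)
v2: (-0.5,-1.5) → rotate → (0.30346,-1.55175) → ×s → (0.30422,-1.55562) → (0.30,-1.56)
v3: (3,4.5) → rotate → (0.39516,5.39387) → ×s → (0.39615,5.40736) → (0.40,5.41)

Cross-section at z=0.25: (-2.11,1.69) (0.30,-1.56) (0.40,5.41)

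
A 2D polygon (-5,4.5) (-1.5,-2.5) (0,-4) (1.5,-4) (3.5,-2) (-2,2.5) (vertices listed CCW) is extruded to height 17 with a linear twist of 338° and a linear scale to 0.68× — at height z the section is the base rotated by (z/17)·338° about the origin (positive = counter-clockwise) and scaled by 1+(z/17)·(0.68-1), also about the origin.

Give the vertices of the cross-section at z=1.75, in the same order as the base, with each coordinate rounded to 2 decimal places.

t = z/height = 1.75/17 = 0.102941
s = 1 + (scale-1)·z/height = 1 + (0.68-1)·1.75/17 = 0.967059
θ = twist·z/height = 338°·1.75/17 = 34.7941° = 0.607272 rad
cos θ = 0.821208, sin θ = 0.570629 (intermediates below are computed at full precision and shown rounded to 5 d.p.)
v1: (-5,4.5) → rotate → (-6.67387,0.84229) → ×s → (-6.45403,0.81454) → (-6.45,0.81)
v2: (-1.5,-2.5) → rotate → (0.19476,-2.90896) → ×s → (0.18835,-2.81314) → (0.19,-2.81)
v3: (0,-4) → rotate → (2.28252,-3.28483) → ×s → (2.20733,-3.17662) → (2.21,-3.18)
v4: (1.5,-4) → rotate → (3.51433,-2.42889) → ×s → (3.39856,-2.34888) → (3.40,-2.35)
v5: (3.5,-2) → rotate → (4.01549,0.35479) → ×s → (3.88321,0.34310) → (3.88,0.34)
v6: (-2,2.5) → rotate → (-3.06899,0.91176) → ×s → (-2.96789,0.88173) → (-2.97,0.88)

Cross-section at z=1.75: (-6.45,0.81) (0.19,-2.81) (2.21,-3.18) (3.40,-2.35) (3.88,0.34) (-2.97,0.88)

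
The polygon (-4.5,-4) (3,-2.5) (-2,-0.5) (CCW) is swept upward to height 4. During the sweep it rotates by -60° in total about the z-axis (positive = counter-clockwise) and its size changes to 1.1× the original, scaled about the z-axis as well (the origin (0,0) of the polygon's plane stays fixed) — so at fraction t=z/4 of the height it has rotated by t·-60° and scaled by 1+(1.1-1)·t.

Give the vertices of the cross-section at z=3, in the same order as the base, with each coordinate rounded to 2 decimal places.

Cross-section at z=3: (-6.46,0.38) (0.38,-4.18) (-1.90,1.14)

t = z/height = 3/4 = 0.75
s = 1 + (scale-1)·z/height = 1 + (1.1-1)·3/4 = 1.075000
θ = twist·z/height = -60°·3/4 = -45.0000° = -0.785398 rad
cos θ = 0.707107, sin θ = -0.707107 (intermediates below are computed at full precision and shown rounded to 5 d.p.)
v1: (-4.5,-4) → rotate → (-6.01041,0.35355) → ×s → (-6.46119,0.38007) → (-6.46,0.38)
v2: (3,-2.5) → rotate → (0.35355,-3.88909) → ×s → (0.38007,-4.18077) → (0.38,-4.18)
v3: (-2,-0.5) → rotate → (-1.76777,1.06066) → ×s → (-1.90035,1.14021) → (-1.90,1.14)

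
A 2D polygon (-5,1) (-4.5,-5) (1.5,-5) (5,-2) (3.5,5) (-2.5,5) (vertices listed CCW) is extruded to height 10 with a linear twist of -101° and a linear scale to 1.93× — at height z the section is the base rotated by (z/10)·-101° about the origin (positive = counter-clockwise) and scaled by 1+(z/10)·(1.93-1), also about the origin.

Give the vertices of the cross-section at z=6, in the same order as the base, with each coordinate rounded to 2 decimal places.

Cross-section at z=6: (-2.47,7.55) (-10.23,2.28) (-5.64,-5.86) (1.11,-8.32) (9.46,-0.93) (4.87,7.22)

t = z/height = 6/10 = 0.6
s = 1 + (scale-1)·z/height = 1 + (1.93-1)·6/10 = 1.558000
θ = twist·z/height = -101°·6/10 = -60.6000° = -1.057670 rad
cos θ = 0.490904, sin θ = -0.871214 (intermediates below are computed at full precision and shown rounded to 5 d.p.)
v1: (-5,1) → rotate → (-1.58330,4.84697) → ×s → (-2.46679,7.55158) → (-2.47,7.55)
v2: (-4.5,-5) → rotate → (-6.56514,1.46594) → ×s → (-10.22848,2.28394) → (-10.23,2.28)
v3: (1.5,-5) → rotate → (-3.61971,-3.76134) → ×s → (-5.63951,-5.86017) → (-5.64,-5.86)
v4: (5,-2) → rotate → (0.71209,-5.33788) → ×s → (1.10944,-8.31641) → (1.11,-8.32)
v5: (3.5,5) → rotate → (6.07423,-0.59473) → ×s → (9.46365,-0.92659) → (9.46,-0.93)
v6: (-2.5,5) → rotate → (3.12881,4.63255) → ×s → (4.87469,7.21752) → (4.87,7.22)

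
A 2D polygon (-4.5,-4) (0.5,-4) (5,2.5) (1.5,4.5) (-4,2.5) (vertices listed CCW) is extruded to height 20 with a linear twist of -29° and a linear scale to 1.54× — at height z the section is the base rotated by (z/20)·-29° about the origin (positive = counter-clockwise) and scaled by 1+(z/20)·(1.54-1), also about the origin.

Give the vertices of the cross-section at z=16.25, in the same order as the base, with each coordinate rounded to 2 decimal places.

Cross-section at z=16.25: (-8.24,-2.69) (-1.64,-5.56) (8.03,0.42) (4.57,5.07) (-3.84,5.60)

t = z/height = 16.25/20 = 0.8125
s = 1 + (scale-1)·z/height = 1 + (1.54-1)·16.25/20 = 1.438750
θ = twist·z/height = -29°·16.25/20 = -23.5625° = -0.411243 rad
cos θ = 0.916625, sin θ = -0.399749 (intermediates below are computed at full precision and shown rounded to 5 d.p.)
v1: (-4.5,-4) → rotate → (-5.72381,-1.86763) → ×s → (-8.23513,-2.68705) → (-8.24,-2.69)
v2: (0.5,-4) → rotate → (-1.14068,-3.86637) → ×s → (-1.64116,-5.56274) → (-1.64,-5.56)
v3: (5,2.5) → rotate → (5.58250,0.29282) → ×s → (8.03182,0.42129) → (8.03,0.42)
v4: (1.5,4.5) → rotate → (3.17381,3.52519) → ×s → (4.56632,5.07186) → (4.57,5.07)
v5: (-4,2.5) → rotate → (-2.66713,3.89056) → ×s → (-3.83733,5.59754) → (-3.84,5.60)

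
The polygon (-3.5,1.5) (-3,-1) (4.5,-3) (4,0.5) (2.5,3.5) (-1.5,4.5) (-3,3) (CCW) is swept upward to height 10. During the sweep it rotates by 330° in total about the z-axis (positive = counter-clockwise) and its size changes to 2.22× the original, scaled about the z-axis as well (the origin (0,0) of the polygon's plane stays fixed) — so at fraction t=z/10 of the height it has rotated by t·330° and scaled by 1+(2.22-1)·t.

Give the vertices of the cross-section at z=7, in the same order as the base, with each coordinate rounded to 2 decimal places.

t = z/height = 7/10 = 0.7
s = 1 + (scale-1)·z/height = 1 + (2.22-1)·7/10 = 1.854000
θ = twist·z/height = 330°·7/10 = 231.0000° = 4.031711 rad
cos θ = -0.629320, sin θ = -0.777146 (intermediates below are computed at full precision and shown rounded to 5 d.p.)
v1: (-3.5,1.5) → rotate → (3.36834,1.77603) → ×s → (6.24490,3.29276) → (6.24,3.29)
v2: (-3,-1) → rotate → (1.11082,2.96076) → ×s → (2.05945,5.48925) → (2.06,5.49)
v3: (4.5,-3) → rotate → (-5.16338,-1.60920) → ×s → (-9.57291,-2.98345) → (-9.57,-2.98)
v4: (4,0.5) → rotate → (-2.12871,-3.42324) → ×s → (-3.94663,-6.34669) → (-3.95,-6.35)
v5: (2.5,3.5) → rotate → (1.14671,-4.14549) → ×s → (2.12600,-7.68573) → (2.13,-7.69)
v6: (-1.5,4.5) → rotate → (4.44114,-1.66622) → ×s → (8.23387,-3.08918) → (8.23,-3.09)
v7: (-3,3) → rotate → (4.21940,0.44348) → ×s → (7.82277,0.82221) → (7.82,0.82)

Cross-section at z=7: (6.24,3.29) (2.06,5.49) (-9.57,-2.98) (-3.95,-6.35) (2.13,-7.69) (8.23,-3.09) (7.82,0.82)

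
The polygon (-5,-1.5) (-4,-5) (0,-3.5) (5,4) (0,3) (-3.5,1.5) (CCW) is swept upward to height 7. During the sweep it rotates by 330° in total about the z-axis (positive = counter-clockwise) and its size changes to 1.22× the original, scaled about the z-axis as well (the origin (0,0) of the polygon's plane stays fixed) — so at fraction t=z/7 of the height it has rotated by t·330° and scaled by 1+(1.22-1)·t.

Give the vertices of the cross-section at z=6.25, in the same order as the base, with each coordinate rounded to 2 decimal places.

t = z/height = 6.25/7 = 0.892857
s = 1 + (scale-1)·z/height = 1 + (1.22-1)·6.25/7 = 1.196429
θ = twist·z/height = 330°·6.25/7 = 294.6429° = 5.142488 rad
cos θ = 0.416961, sin θ = -0.908924 (intermediates below are computed at full precision and shown rounded to 5 d.p.)
v1: (-5,-1.5) → rotate → (-3.44819,3.91918) → ×s → (-4.12551,4.68902) → (-4.13,4.69)
v2: (-4,-5) → rotate → (-6.21247,1.55089) → ×s → (-7.43277,1.85553) → (-7.43,1.86)
v3: (0,-3.5) → rotate → (-3.18124,-1.45936) → ×s → (-3.80612,-1.74602) → (-3.81,-1.75)
v4: (5,4) → rotate → (5.72050,-2.87678) → ×s → (6.84417,-3.44186) → (6.84,-3.44)
v5: (0,3) → rotate → (2.72677,1.25088) → ×s → (3.26239,1.49659) → (3.26,1.50)
v6: (-3.5,1.5) → rotate → (-0.09598,3.80668) → ×s → (-0.11483,4.55442) → (-0.11,4.55)

Cross-section at z=6.25: (-4.13,4.69) (-7.43,1.86) (-3.81,-1.75) (6.84,-3.44) (3.26,1.50) (-0.11,4.55)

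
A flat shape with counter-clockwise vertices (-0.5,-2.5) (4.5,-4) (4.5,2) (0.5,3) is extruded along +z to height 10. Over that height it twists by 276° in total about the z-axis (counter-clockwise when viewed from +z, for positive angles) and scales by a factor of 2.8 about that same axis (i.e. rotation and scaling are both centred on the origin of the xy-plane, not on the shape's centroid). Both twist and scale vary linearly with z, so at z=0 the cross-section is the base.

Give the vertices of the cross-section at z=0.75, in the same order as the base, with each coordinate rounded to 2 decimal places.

Cross-section at z=0.75: (0.47,-2.85) (6.38,-2.44) (3.98,3.93) (-0.67,3.39)

t = z/height = 0.75/10 = 0.075
s = 1 + (scale-1)·z/height = 1 + (2.8-1)·0.75/10 = 1.135000
θ = twist·z/height = 276°·0.75/10 = 20.7000° = 0.361283 rad
cos θ = 0.935444, sin θ = 0.353475 (intermediates below are computed at full precision and shown rounded to 5 d.p.)
v1: (-0.5,-2.5) → rotate → (0.41597,-2.51535) → ×s → (0.47212,-2.85492) → (0.47,-2.85)
v2: (4.5,-4) → rotate → (5.62340,-2.15114) → ×s → (6.38256,-2.44154) → (6.38,-2.44)
v3: (4.5,2) → rotate → (3.50255,3.46152) → ×s → (3.97539,3.92883) → (3.98,3.93)
v4: (0.5,3) → rotate → (-0.59270,2.98307) → ×s → (-0.67272,3.38578) → (-0.67,3.39)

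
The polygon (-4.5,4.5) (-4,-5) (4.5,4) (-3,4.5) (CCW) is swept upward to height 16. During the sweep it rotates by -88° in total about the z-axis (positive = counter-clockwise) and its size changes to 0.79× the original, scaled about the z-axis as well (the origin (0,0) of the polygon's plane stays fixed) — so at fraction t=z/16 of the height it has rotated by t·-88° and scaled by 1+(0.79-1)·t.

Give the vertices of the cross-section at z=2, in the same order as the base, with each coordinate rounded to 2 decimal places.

Cross-section at z=2: (-3.47,5.14) (-4.75,-4.04) (5.04,2.99) (-2.03,4.86)

t = z/height = 2/16 = 0.125
s = 1 + (scale-1)·z/height = 1 + (0.79-1)·2/16 = 0.973750
θ = twist·z/height = -88°·2/16 = -11.0000° = -0.191986 rad
cos θ = 0.981627, sin θ = -0.190809 (intermediates below are computed at full precision and shown rounded to 5 d.p.)
v1: (-4.5,4.5) → rotate → (-3.55868,5.27596) → ×s → (-3.46527,5.13747) → (-3.47,5.14)
v2: (-4,-5) → rotate → (-4.88055,-4.14490) → ×s → (-4.75244,-4.03610) → (-4.75,-4.04)
v3: (4.5,4) → rotate → (5.18056,3.06787) → ×s → (5.04457,2.98734) → (5.04,2.99)
v4: (-3,4.5) → rotate → (-2.08624,4.98975) → ×s → (-2.03148,4.85877) → (-2.03,4.86)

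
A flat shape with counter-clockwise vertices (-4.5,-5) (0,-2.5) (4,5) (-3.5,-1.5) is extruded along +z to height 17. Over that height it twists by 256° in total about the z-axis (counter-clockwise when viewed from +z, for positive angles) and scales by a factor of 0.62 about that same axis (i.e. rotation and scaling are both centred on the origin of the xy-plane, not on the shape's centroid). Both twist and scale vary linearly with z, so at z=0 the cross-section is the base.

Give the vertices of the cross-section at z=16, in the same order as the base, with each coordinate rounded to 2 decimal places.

t = z/height = 16/17 = 0.941176
s = 1 + (scale-1)·z/height = 1 + (0.62-1)·16/17 = 0.642353
θ = twist·z/height = 256°·16/17 = 240.9412° = 4.205217 rad
cos θ = -0.485707, sin θ = -0.874122 (intermediates below are computed at full precision and shown rounded to 5 d.p.)
v1: (-4.5,-5) → rotate → (-2.18492,6.36208) → ×s → (-1.40349,4.08670) → (-1.40,4.09)
v2: (0,-2.5) → rotate → (-2.18530,1.21427) → ×s → (-1.40374,0.77999) → (-1.40,0.78)
v3: (4,5) → rotate → (2.42778,-5.92502) → ×s → (1.55949,-3.80596) → (1.56,-3.81)
v4: (-3.5,-1.5) → rotate → (0.38879,3.78799) → ×s → (0.24974,2.43322) → (0.25,2.43)

Cross-section at z=16: (-1.40,4.09) (-1.40,0.78) (1.56,-3.81) (0.25,2.43)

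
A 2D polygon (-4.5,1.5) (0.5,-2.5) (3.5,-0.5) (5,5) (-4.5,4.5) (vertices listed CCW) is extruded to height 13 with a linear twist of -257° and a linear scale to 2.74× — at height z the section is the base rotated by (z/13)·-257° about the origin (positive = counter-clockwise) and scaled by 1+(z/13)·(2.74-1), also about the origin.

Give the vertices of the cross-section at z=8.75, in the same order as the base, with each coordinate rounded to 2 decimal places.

t = z/height = 8.75/13 = 0.673077
s = 1 + (scale-1)·z/height = 1 + (2.74-1)·8.75/13 = 2.171154
θ = twist·z/height = -257°·8.75/13 = -172.9808° = -3.019084 rad
cos θ = -0.992505, sin θ = -0.122202 (intermediates below are computed at full precision and shown rounded to 5 d.p.)
v1: (-4.5,1.5) → rotate → (4.64958,-0.93885) → ×s → (10.09495,-2.03838) → (10.09,-2.04)
v2: (0.5,-2.5) → rotate → (-0.80176,2.42016) → ×s → (-1.74074,5.25454) → (-1.74,5.25)
v3: (3.5,-0.5) → rotate → (-3.53487,0.06854) → ×s → (-7.67475,0.14882) → (-7.67,0.15)
v4: (5,5) → rotate → (-4.35151,-5.57354) → ×s → (-9.44781,-12.10101) → (-9.45,-12.10)
v5: (-4.5,4.5) → rotate → (5.01618,-3.91636) → ×s → (10.89091,-8.50302) → (10.89,-8.50)

Cross-section at z=8.75: (10.09,-2.04) (-1.74,5.25) (-7.67,0.15) (-9.45,-12.10) (10.89,-8.50)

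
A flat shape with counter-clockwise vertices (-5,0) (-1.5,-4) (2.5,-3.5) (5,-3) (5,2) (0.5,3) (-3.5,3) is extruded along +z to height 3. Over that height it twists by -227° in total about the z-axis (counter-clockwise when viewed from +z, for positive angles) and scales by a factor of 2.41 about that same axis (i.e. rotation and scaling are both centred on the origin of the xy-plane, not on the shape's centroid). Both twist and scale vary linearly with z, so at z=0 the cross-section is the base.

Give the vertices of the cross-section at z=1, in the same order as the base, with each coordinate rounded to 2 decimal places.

Cross-section at z=1: (-1.82,7.12) (-6.24,0.68) (-4.08,-4.83) (-2.45,-8.21) (4.67,-6.39) (4.45,0.38) (3.00,6.08)

t = z/height = 1/3 = 0.333333
s = 1 + (scale-1)·z/height = 1 + (2.41-1)·1/3 = 1.470000
θ = twist·z/height = -227°·1/3 = -75.6667° = -1.320632 rad
cos θ = 0.247563, sin θ = -0.968872 (intermediates below are computed at full precision and shown rounded to 5 d.p.)
v1: (-5,0) → rotate → (-1.23781,4.84436) → ×s → (-1.81959,7.12121) → (-1.82,7.12)
v2: (-1.5,-4) → rotate → (-4.24683,0.46306) → ×s → (-6.24284,0.68069) → (-6.24,0.68)
v3: (2.5,-3.5) → rotate → (-2.77214,-3.28865) → ×s → (-4.07505,-4.83431) → (-4.08,-4.83)
v4: (5,-3) → rotate → (-1.66880,-5.58705) → ×s → (-2.45314,-8.21296) → (-2.45,-8.21)
v5: (5,2) → rotate → (3.17556,-4.34923) → ×s → (4.66807,-6.39337) → (4.67,-6.39)
v6: (0.5,3) → rotate → (3.03040,0.25825) → ×s → (4.45468,0.37963) → (4.45,0.38)
v7: (-3.5,3) → rotate → (2.04015,4.13374) → ×s → (2.99901,6.07660) → (3.00,6.08)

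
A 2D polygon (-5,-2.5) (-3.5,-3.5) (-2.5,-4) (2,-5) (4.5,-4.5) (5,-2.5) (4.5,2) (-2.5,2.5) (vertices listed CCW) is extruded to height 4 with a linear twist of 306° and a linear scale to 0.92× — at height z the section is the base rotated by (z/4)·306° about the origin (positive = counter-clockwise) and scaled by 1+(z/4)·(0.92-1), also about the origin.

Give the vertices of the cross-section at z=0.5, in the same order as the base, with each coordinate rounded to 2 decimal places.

Cross-section at z=0.5: (-2.36,-5.01) (-0.58,-4.87) (0.51,-4.64) (4.62,-2.66) (6.26,-0.74) (5.42,1.12) (2.27,4.31) (-3.48,0.41)

t = z/height = 0.5/4 = 0.125
s = 1 + (scale-1)·z/height = 1 + (0.92-1)·0.5/4 = 0.990000
θ = twist·z/height = 306°·0.5/4 = 38.2500° = 0.667588 rad
cos θ = 0.785317, sin θ = 0.619094 (intermediates below are computed at full precision and shown rounded to 5 d.p.)
v1: (-5,-2.5) → rotate → (-2.37885,-5.05876) → ×s → (-2.35506,-5.00817) → (-2.36,-5.01)
v2: (-3.5,-3.5) → rotate → (-0.58178,-4.91544) → ×s → (-0.57596,-4.86628) → (-0.58,-4.87)
v3: (-2.5,-4) → rotate → (0.51308,-4.68900) → ×s → (0.50795,-4.64211) → (0.51,-4.64)
v4: (2,-5) → rotate → (4.66610,-2.68840) → ×s → (4.61944,-2.66151) → (4.62,-2.66)
v5: (4.5,-4.5) → rotate → (6.31985,-0.74800) → ×s → (6.25665,-0.74052) → (6.26,-0.74)
v6: (5,-2.5) → rotate → (5.47432,1.13218) → ×s → (5.41958,1.12086) → (5.42,1.12)
v7: (4.5,2) → rotate → (2.29574,4.35656) → ×s → (2.27278,4.31299) → (2.27,4.31)
v8: (-2.5,2.5) → rotate → (-3.51103,0.41556) → ×s → (-3.47592,0.41140) → (-3.48,0.41)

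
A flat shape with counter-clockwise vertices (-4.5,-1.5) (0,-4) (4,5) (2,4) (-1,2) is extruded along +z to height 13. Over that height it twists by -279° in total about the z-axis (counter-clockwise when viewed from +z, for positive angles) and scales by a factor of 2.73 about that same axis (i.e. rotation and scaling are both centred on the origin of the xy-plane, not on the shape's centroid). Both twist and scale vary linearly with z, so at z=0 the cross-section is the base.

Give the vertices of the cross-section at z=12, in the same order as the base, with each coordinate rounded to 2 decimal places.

t = z/height = 12/13 = 0.923077
s = 1 + (scale-1)·z/height = 1 + (2.73-1)·12/13 = 2.596923
θ = twist·z/height = -279°·12/13 = -257.5385° = -4.494894 rad
cos θ = -0.215784, sin θ = 0.976441 (intermediates below are computed at full precision and shown rounded to 5 d.p.)
v1: (-4.5,-1.5) → rotate → (2.43569,-4.07031) → ×s → (6.32530,-10.57028) → (6.33,-10.57)
v2: (0,-4) → rotate → (3.90576,0.86314) → ×s → (10.14297,2.24150) → (10.14,2.24)
v3: (4,5) → rotate → (-5.74534,2.82684) → ×s → (-14.92021,7.34109) → (-14.92,7.34)
v4: (2,4) → rotate → (-4.33733,1.08975) → ×s → (-11.26372,2.82998) → (-11.26,2.83)
v5: (-1,2) → rotate → (-1.73710,-1.40801) → ×s → (-4.51111,-3.65649) → (-4.51,-3.66)

Cross-section at z=12: (6.33,-10.57) (10.14,2.24) (-14.92,7.34) (-11.26,2.83) (-4.51,-3.66)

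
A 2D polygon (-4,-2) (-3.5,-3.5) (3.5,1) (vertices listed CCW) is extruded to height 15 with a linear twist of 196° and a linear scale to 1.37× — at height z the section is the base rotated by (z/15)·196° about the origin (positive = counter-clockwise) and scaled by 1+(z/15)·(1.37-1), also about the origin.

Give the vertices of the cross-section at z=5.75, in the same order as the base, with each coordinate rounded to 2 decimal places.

Cross-section at z=5.75: (1.04,-5.00) (2.84,-4.89) (-0.08,4.16)

t = z/height = 5.75/15 = 0.383333
s = 1 + (scale-1)·z/height = 1 + (1.37-1)·5.75/15 = 1.141833
θ = twist·z/height = 196°·5.75/15 = 75.1333° = 1.311324 rad
cos θ = 0.256571, sin θ = 0.966526 (intermediates below are computed at full precision and shown rounded to 5 d.p.)
v1: (-4,-2) → rotate → (0.90677,-4.37924) → ×s → (1.03538,-5.00037) → (1.04,-5.00)
v2: (-3.5,-3.5) → rotate → (2.48484,-4.28084) → ×s → (2.83728,-4.88800) → (2.84,-4.89)
v3: (3.5,1) → rotate → (-0.06853,3.63941) → ×s → (-0.07825,4.15560) → (-0.08,4.16)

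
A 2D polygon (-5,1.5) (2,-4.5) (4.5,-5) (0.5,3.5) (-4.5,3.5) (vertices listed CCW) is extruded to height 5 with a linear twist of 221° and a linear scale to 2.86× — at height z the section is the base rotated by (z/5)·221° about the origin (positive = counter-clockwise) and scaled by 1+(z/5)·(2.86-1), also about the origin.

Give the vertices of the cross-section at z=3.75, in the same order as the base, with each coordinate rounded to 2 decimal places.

t = z/height = 3.75/5 = 0.75
s = 1 + (scale-1)·z/height = 1 + (2.86-1)·3.75/5 = 2.395000
θ = twist·z/height = 221°·3.75/5 = 165.7500° = 2.892883 rad
cos θ = -0.969231, sin θ = 0.246153 (intermediates below are computed at full precision and shown rounded to 5 d.p.)
v1: (-5,1.5) → rotate → (4.47692,-2.68461) → ×s → (10.72223,-6.42965) → (10.72,-6.43)
v2: (2,-4.5) → rotate → (-0.83077,4.85385) → ×s → (-1.98970,11.62496) → (-1.99,11.62)
v3: (4.5,-5) → rotate → (-3.13077,5.95384) → ×s → (-7.49820,14.25946) → (-7.50,14.26)
v4: (0.5,3.5) → rotate → (-1.34615,-3.26923) → ×s → (-3.22403,-7.82981) → (-3.22,-7.83)
v5: (-4.5,3.5) → rotate → (3.50000,-4.50000) → ×s → (8.38251,-10.77750) → (8.38,-10.78)

Cross-section at z=3.75: (10.72,-6.43) (-1.99,11.62) (-7.50,14.26) (-3.22,-7.83) (8.38,-10.78)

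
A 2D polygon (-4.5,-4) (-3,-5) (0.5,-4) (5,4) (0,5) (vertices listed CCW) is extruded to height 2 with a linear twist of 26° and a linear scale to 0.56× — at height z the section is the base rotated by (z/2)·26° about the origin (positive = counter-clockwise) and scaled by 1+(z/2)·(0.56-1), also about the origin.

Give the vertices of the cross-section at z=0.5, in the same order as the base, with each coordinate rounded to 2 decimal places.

t = z/height = 0.5/2 = 0.25
s = 1 + (scale-1)·z/height = 1 + (0.56-1)·0.5/2 = 0.890000
θ = twist·z/height = 26°·0.5/2 = 6.5000° = 0.113446 rad
cos θ = 0.993572, sin θ = 0.113203 (intermediates below are computed at full precision and shown rounded to 5 d.p.)
v1: (-4.5,-4) → rotate → (-4.01826,-4.48370) → ×s → (-3.57625,-3.99049) → (-3.58,-3.99)
v2: (-3,-5) → rotate → (-2.41470,-5.30747) → ×s → (-2.14908,-4.72365) → (-2.15,-4.72)
v3: (0.5,-4) → rotate → (0.94960,-3.91769) → ×s → (0.84514,-3.48674) → (0.85,-3.49)
v4: (5,4) → rotate → (4.51505,4.54030) → ×s → (4.01839,4.04087) → (4.02,4.04)
v5: (0,5) → rotate → (-0.56602,4.96786) → ×s → (-0.50375,4.42139) → (-0.50,4.42)

Cross-section at z=0.5: (-3.58,-3.99) (-2.15,-4.72) (0.85,-3.49) (4.02,4.04) (-0.50,4.42)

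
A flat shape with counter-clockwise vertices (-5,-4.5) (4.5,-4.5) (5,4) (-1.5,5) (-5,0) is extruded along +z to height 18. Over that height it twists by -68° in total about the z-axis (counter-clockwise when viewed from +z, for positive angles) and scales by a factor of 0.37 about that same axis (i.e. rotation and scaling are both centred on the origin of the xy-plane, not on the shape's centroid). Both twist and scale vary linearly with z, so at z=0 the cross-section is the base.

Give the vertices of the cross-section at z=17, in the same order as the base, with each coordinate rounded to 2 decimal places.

Cross-section at z=17: (-2.52,1.03) (-0.85,-2.43) (2.34,-1.12) (1.56,1.43) (-0.88,1.82)

t = z/height = 17/18 = 0.944444
s = 1 + (scale-1)·z/height = 1 + (0.37-1)·17/18 = 0.405000
θ = twist·z/height = -68°·17/18 = -64.2222° = -1.120889 rad
cos θ = 0.434882, sin θ = -0.900488 (intermediates below are computed at full precision and shown rounded to 5 d.p.)
v1: (-5,-4.5) → rotate → (-6.22660,2.54547) → ×s → (-2.52177,1.03091) → (-2.52,1.03)
v2: (4.5,-4.5) → rotate → (-2.09523,-6.00916) → ×s → (-0.84857,-2.43371) → (-0.85,-2.43)
v3: (5,4) → rotate → (5.77636,-2.76291) → ×s → (2.33943,-1.11898) → (2.34,-1.12)
v4: (-1.5,5) → rotate → (3.85011,3.52514) → ×s → (1.55930,1.42768) → (1.56,1.43)
v5: (-5,0) → rotate → (-2.17441,4.50244) → ×s → (-0.88064,1.82349) → (-0.88,1.82)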